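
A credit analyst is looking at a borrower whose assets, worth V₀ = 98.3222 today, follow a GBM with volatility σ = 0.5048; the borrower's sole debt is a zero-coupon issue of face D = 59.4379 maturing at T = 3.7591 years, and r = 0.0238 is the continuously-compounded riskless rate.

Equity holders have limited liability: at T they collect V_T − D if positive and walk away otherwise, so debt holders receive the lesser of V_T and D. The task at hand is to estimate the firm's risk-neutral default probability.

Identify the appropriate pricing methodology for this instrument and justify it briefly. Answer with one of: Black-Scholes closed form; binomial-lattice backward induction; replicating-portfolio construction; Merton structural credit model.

Key observation: with the firm-asset dynamics (V₀ = 98.3222) and a single zero-coupon liability of face 59.4379 given, debt value, spread, and default probability all derive from the option view of the balance sheet.

framework: Merton structural credit model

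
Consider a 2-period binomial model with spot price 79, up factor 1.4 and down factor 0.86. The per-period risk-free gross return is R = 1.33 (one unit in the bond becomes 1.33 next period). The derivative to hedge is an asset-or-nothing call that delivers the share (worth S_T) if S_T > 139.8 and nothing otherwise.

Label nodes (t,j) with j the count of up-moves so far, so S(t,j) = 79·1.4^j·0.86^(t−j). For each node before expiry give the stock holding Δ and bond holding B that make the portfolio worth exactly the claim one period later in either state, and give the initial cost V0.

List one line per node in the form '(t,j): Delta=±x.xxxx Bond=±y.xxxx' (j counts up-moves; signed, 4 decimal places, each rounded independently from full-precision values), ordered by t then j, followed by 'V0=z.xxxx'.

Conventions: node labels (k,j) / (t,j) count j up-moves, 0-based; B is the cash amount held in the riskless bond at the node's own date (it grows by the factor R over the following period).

(0,0): Delta=2.3753 Bond=-121.3357
(1,0): Delta=0.0000 Bond=0.0000
(1,1): Delta=2.5926 Bond=-185.4113
V0=66.3114

No-arbitrage ⇒ martingale measure with p* = (R−d)/(u−d) = 0.8704.
Expiry values: V(2,0)=0.0000, V(2,1)=0.0000, V(2,2)=154.8400
  t=1,j=0: stock 67.9400 → up 95.1160 (V=0.0000), down 58.4284 (V=0.0000). Price 0.0000; hedge Δ=0.0000, bond B=0.0000.
  t=1,j=1: stock 110.6000 → up 154.8400 (V=154.8400), down 95.1160 (V=0.0000). Price 101.3294; hedge Δ=2.5926, bond B=-185.4113.
  t=0,j=0: stock 79.0000 → up 110.6000 (V=101.3294), down 67.9400 (V=0.0000). Price 66.3114; hedge Δ=2.3753, bond B=-121.3357.
Verification: the root portfolio costs Δ(0,0)·S0 + B(0,0) = 66.3114, matching V0.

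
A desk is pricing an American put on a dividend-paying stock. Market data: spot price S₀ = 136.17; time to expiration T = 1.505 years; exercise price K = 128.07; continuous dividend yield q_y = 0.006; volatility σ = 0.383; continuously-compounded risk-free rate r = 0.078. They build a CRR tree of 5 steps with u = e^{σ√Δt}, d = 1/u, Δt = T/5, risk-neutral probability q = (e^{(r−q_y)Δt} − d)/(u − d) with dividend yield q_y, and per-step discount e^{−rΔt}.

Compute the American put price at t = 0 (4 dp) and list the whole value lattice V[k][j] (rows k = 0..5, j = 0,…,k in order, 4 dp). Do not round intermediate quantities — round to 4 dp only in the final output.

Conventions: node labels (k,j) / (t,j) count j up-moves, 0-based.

Δt=0.30100  u=1.23383  d=0.81048  q=0.49941  discount=0.97680
step 5 (expiry): payoffs max(K−S,0) = 80.4492 55.5746 17.7068 0.0000 0.0000 0.0000
k=4: (k=4,j=0): S=58.7561, K−S=69.3139, hold=66.4481 ⇒ V=69.3139 exercise | (k=4,j=1): S=89.4473, K−S=38.6227, hold=35.8123 ⇒ V=38.6227 exercise | (k=4,j=2): S=136.1700, K−S=0.0000, hold=8.6581 ⇒ V=8.6581 continue | (k=4,j=3): S=207.2982, K−S=0.0000, hold=0.0000 ⇒ V=0.0000 continue | (k=4,j=4): S=315.5801, K−S=0.0000, hold=0.0000 ⇒ V=0.0000 continue
k=3: (k=3,j=0): S=72.4954, K−S=55.5746, hold=52.7336 ⇒ V=55.5746 exercise | (k=3,j=1): S=110.3632, K−S=17.7068, hold=23.1091 ⇒ V=23.1091 continue | (k=3,j=2): S=168.0113, K−S=0.0000, hold=4.2336 ⇒ V=4.2336 continue | (k=3,j=3): S=255.7717, K−S=0.0000, hold=0.0000 ⇒ V=0.0000 continue
k=2: (k=2,j=0): S=89.4473, K−S=38.6227, hold=38.4476 ⇒ V=38.6227 exercise | (k=2,j=1): S=136.1700, K−S=0.0000, hold=13.3650 ⇒ V=13.3650 continue | (k=2,j=2): S=207.2982, K−S=0.0000, hold=2.0701 ⇒ V=2.0701 continue
k=1: (k=1,j=0): S=110.3632, K−S=17.7068, hold=25.4052 ⇒ V=25.4052 continue | (k=1,j=1): S=168.0113, K−S=0.0000, hold=7.5450 ⇒ V=7.5450 continue
k=0: (k=0,j=0): S=136.1700, K−S=0.0000, hold=16.1031 ⇒ V=16.1031 continue

price = 16.1031
tree:
16.1031
25.4052 7.5450
38.6227 13.3650 2.0701
55.5746 23.1091 4.2336 0.0000
69.3139 38.6227 8.6581 0.0000 0.0000
80.4492 55.5746 17.7068 0.0000 0.0000 0.0000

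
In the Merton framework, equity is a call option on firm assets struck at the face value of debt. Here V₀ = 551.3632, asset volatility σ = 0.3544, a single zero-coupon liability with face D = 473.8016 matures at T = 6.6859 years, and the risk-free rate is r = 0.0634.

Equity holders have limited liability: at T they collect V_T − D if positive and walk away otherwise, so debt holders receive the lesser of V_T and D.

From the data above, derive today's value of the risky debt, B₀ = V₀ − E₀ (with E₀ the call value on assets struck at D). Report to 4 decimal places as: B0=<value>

With assets at 551.3632 and a single debt payment of 473.8016 at 6.6859 years:
d₁ = [ln(V₀/D) + (r + σ²/2)T] / (σ√T)
   = [ln(551.3632/473.8016) + (0.0634 + 0.5·0.3544²)·6.6859] / (0.3544·√6.6859)
   = [0.151605 + 0.843758] / 0.916376 = 1.086196
d₂ = d₁ − σ√T = 1.086196 − 0.916376 = 0.169820
N(d₁) = 0.861304,  N(d₂) = 0.567424,  e^(−rT) = 0.654498
E₀ = V₀·N(d₁) − D·e^(−rT)·N(d₂)
   = 551.3632·0.861304 − 473.8016·0.654498·0.567424 = 298.931638
B₀ = V₀ − E₀ = 551.3632 − 298.931638 = 252.431562

B0=252.4316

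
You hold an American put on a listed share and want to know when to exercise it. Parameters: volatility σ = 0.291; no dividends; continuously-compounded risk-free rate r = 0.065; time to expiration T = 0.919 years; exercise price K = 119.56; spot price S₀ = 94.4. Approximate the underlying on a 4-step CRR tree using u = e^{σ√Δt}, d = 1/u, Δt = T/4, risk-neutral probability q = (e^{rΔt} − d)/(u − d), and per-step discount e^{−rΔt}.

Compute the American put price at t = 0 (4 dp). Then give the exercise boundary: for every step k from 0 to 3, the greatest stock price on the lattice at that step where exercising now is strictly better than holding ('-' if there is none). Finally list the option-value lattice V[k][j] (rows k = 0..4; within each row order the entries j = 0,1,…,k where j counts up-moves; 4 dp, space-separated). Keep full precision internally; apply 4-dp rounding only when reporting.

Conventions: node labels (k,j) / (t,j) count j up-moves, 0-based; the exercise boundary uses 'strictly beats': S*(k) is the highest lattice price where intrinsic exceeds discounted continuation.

price = 25.3217
boundary = - 82.1099 94.4000 82.1099
tree:
25.3217
37.4501 14.8130
48.1402 25.1600 5.6510
57.4385 37.4501 11.9239 0.0000
65.5262 48.1402 25.1600 0.0000 0.0000

Δt=0.22975  u=1.14968  d=0.86981  q=0.51895  discount=0.98518
step 4 (expiry): payoffs max(K−S,0) = 65.5262 48.1402 25.1600 0.0000 0.0000
step 3: (k=3,j=0): S=62.1215, K−S=57.4385, hold=55.6663 ⇒ V=57.4385 exercise | (k=3,j=1): S=82.1099, K−S=37.4501, hold=35.6779 ⇒ V=37.4501 exercise | (k=3,j=2): S=108.5297, K−S=11.0303, hold=11.9239 ⇒ V=11.9239 continue | (k=3,j=3): S=143.4504, K−S=0.0000, hold=0.0000 ⇒ V=0.0000 continue  boundary S*=82.1099
step 2: (k=2,j=0): S=71.4198, K−S=48.1402, hold=46.3680 ⇒ V=48.1402 exercise | (k=2,j=1): S=94.4000, K−S=25.1600, hold=23.8447 ⇒ V=25.1600 exercise | (k=2,j=2): S=124.7743, K−S=0.0000, hold=5.6510 ⇒ V=5.6510 continue  boundary S*=94.4000
step 1: (k=1,j=0): S=82.1099, K−S=37.4501, hold=35.6779 ⇒ V=37.4501 exercise | (k=1,j=1): S=108.5297, K−S=11.0303, hold=14.8130 ⇒ V=14.8130 continue  boundary S*=82.1099
step 0: (k=0,j=0): S=94.4000, K−S=25.1600, hold=25.3217 ⇒ V=25.3217 continue  boundary S*=-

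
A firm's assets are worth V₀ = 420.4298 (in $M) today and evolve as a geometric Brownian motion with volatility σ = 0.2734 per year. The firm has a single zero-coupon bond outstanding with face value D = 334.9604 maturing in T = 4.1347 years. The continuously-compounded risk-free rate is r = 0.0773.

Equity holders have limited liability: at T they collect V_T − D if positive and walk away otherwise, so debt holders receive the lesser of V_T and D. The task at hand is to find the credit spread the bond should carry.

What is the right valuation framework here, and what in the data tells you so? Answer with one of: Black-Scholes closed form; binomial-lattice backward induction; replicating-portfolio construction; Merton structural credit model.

Key observation: with the firm-asset dynamics (V₀ = 420.4298) and a single zero-coupon liability of face 334.9604 given, debt value, spread, and default probability all derive from the option view of the balance sheet.

framework: Merton structural credit model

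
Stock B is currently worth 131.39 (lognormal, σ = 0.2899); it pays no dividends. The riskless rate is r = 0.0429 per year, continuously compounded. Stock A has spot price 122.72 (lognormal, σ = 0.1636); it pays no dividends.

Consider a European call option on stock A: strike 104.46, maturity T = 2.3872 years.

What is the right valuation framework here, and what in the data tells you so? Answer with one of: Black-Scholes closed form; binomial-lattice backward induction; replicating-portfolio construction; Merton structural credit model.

framework: Black-Scholes closed form

Key observation: with stock A following a GBM at constant σ and r, the European call struck at 104.46 prices in closed form — nothing here needs a stepwise model or a balance sheet.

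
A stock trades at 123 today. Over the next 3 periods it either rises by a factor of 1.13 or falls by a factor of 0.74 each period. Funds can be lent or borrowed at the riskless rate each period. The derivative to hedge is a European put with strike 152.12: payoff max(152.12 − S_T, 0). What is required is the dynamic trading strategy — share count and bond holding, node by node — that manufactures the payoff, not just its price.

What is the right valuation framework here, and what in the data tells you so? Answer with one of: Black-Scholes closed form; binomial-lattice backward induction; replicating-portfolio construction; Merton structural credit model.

framework: replicating-portfolio construction

Key observation: since the answer must list Δ and B at each node of the 1.13/0.74 lattice on 123, the replicating-portfolio method — solving the two-state system at every node — is the one that applies.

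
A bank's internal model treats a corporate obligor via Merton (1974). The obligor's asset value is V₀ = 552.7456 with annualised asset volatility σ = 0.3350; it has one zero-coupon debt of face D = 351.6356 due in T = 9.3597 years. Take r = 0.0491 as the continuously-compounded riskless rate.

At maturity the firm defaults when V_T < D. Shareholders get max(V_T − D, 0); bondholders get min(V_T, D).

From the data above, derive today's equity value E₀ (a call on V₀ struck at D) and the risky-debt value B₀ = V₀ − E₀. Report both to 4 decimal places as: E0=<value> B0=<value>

With assets at 552.7456 and a single debt payment of 351.6356 at 9.3597 years:
d₁ = [ln(V₀/D) + (r + σ²/2)T] / (σ√T)
   = [ln(552.7456/351.6356) + (0.0491 + 0.5·0.3350²)·9.3597] / (0.3350·√9.3597)
   = [0.452302 + 0.984757] / 1.024886 = 1.402165
d₂ = d₁ − σ√T = 1.402165 − 1.024886 = 0.377278
N(d₁) = 0.919567,  N(d₂) = 0.647017,  e^(−rT) = 0.631561
E₀ = V₀·N(d₁) − D·e^(−rT)·N(d₂)
   = 552.7456·0.919567 − 351.6356·0.631561·0.647017 = 364.597663
B₀ = V₀ − E₀ = 552.7456 − 364.597663 = 188.147937

E0=364.5977 B0=188.1479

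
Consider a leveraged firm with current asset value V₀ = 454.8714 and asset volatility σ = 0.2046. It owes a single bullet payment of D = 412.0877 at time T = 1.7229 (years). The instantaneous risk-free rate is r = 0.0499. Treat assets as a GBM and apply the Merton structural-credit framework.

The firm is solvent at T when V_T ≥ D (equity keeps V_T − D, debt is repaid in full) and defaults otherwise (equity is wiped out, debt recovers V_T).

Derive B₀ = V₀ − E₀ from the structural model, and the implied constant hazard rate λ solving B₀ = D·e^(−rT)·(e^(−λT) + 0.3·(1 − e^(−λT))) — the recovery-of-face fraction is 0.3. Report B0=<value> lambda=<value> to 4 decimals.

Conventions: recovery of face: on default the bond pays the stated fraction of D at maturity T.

B0=361.9803 lambda=0.0366

Equity is a call on the firm's assets struck at D = 412.0877:
d₁ = [ln(V₀/D) + (r + σ²/2)T] / (σ√T)
   = [ln(454.8714/412.0877) + (0.0499 + 0.5·0.2046²)·1.7229] / (0.2046·√1.7229)
   = [0.098779 + 0.122034] / 0.268556 = 0.822220
d₂ = d₁ − σ√T = 0.822220 − 0.268556 = 0.553664
N(d₁) = 0.794524,  N(d₂) = 0.710095,  e^(−rT) = 0.917619
E₀ = V₀·N(d₁) − D·e^(−rT)·N(d₂)
   = 454.8714·0.794524 − 412.0877·0.917619·0.710095 = 92.891103
B₀ = V₀ − E₀ = 454.8714 − 92.891103 = 361.980297
e^(−λT) = (B₀·e^(rT)/D − 0.3)/(1 − 0.3) = (361.9803·1.089777/412.0877 − 0.3)/0.7 = 0.93895182
λ = −ln(0.93895182)/1.7229 = 0.036561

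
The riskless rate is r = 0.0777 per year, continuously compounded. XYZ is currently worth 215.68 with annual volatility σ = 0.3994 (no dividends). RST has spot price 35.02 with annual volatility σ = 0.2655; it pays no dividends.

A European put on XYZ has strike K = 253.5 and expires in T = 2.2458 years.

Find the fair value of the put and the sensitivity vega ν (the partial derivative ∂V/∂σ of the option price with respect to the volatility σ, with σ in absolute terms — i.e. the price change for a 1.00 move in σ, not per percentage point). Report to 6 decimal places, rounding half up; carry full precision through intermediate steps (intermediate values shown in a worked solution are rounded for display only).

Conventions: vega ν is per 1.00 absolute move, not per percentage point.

price = 49.042207
ν = 122.475150

σ√T = 0.3994·√2.2458 = 0.598541
d₁ = (ln(S/K) + (r+σ²/2)T) / (σ√T) = (ln(215.68/253.5) + (0.0777+0.3994²/2)·2.2458) / 0.598541 = (-0.161568 + 0.353624) / 0.598541 = 0.320874
d₂ = d₁ − σ√T = 0.320874 − 0.598541 = -0.277667
e^{−rT} = 0.839878
N(−d₁) = 0.374153,  N(−d₂) = 0.609366
Put price V = K·e^{−rT}·N(−d₂) − S·N(−d₁) = 129.739518 − 80.697310 = 49.042207
φ(d₁) = (1/√(2π))·e^{−d₁²/2} = 0.378924
ν = S·φ(d₁)·√T = 122.475150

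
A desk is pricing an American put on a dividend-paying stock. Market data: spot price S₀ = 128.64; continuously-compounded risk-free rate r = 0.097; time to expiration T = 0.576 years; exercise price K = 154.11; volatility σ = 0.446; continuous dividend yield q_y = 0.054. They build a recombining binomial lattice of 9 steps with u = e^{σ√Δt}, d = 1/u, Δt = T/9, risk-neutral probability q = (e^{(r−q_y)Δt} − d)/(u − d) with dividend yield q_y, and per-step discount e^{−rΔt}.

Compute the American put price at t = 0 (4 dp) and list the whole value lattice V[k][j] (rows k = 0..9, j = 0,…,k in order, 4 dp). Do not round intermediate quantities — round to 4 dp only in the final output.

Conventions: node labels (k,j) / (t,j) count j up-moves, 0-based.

price = 32.0529
tree:
32.0529
41.2005 22.7133
51.4702 30.7823 14.4033
62.4095 40.4703 20.8502 7.7157
72.1937 51.4567 29.2786 12.1332 3.1057
80.9340 62.4095 39.6536 18.5947 5.4009 0.6988
88.7417 72.1937 51.4567 27.5808 9.2540 1.3626 0.0000
95.7163 80.9340 62.4095 39.1956 15.5535 2.6572 0.0000 0.0000
101.9468 88.7417 72.1937 51.4567 25.4700 5.1818 0.0000 0.0000 0.0000
107.5125 95.7163 80.9340 62.4095 39.1956 10.1050 0.0000 0.0000 0.0000 0.0000

params: Δt=0.06400 u=1.11944 d=0.89330 q=0.48401 e^(-rΔt)=0.99381
t_9 payoffs: 107.5125 95.7163 80.9340 62.4095 39.1956 10.1050 0.0000 0.0000 0.0000 0.0000
k=8: node(8,0) S=52.1632 payoff=101.9468 vs cont=101.1730 → 101.9468 [stop]  node(8,1) S=65.3683 payoff=88.7417 vs cont=88.0135 → 88.7417 [stop]  node(8,2) S=81.9163 payoff=72.1937 vs cont=71.5226 → 72.1937 [stop]  node(8,3) S=102.6533 payoff=51.4567 vs cont=50.8571 → 51.4567 [stop]  node(8,4) S=128.6400 payoff=25.4700 vs cont=24.9601 → 25.4700 [stop]  node(8,5) S=161.2052 payoff=0.0000 vs cont=5.1818 → 5.1818 [wait]  node(8,6) S=202.0142 payoff=0.0000 vs cont=0.0000 → 0.0000 [wait]  node(8,7) S=253.1541 payoff=0.0000 vs cont=0.0000 → 0.0000 [wait]  node(8,8) S=317.2399 payoff=0.0000 vs cont=0.0000 → 0.0000 [wait]
k=7: node(7,0) S=58.3937 payoff=95.7163 vs cont=94.9640 → 95.7163 [stop]  node(7,1) S=73.1760 payoff=80.9340 vs cont=80.2327 → 80.9340 [stop]  node(7,2) S=91.7005 payoff=62.4095 vs cont=61.7721 → 62.4095 [stop]  node(7,3) S=114.9144 payoff=39.1956 vs cont=38.6383 → 39.1956 [stop]  node(7,4) S=144.0050 payoff=10.1050 vs cont=15.5535 → 15.5535 [wait]  node(7,5) S=180.4598 payoff=0.0000 vs cont=2.6572 → 2.6572 [wait]  node(7,6) S=226.1431 payoff=0.0000 vs cont=0.0000 → 0.0000 [wait]  node(7,7) S=283.3912 payoff=0.0000 vs cont=0.0000 → 0.0000 [wait]
k=6: node(6,0) S=65.3683 payoff=88.7417 vs cont=88.0135 → 88.7417 [stop]  node(6,1) S=81.9163 payoff=72.1937 vs cont=71.5226 → 72.1937 [stop]  node(6,2) S=102.6533 payoff=51.4567 vs cont=50.8571 → 51.4567 [stop]  node(6,3) S=128.6400 payoff=25.4700 vs cont=27.5808 → 27.5808 [wait]  node(6,4) S=161.2052 payoff=0.0000 vs cont=9.2540 → 9.2540 [wait]  node(6,5) S=202.0142 payoff=0.0000 vs cont=1.3626 → 1.3626 [wait]  node(6,6) S=253.1541 payoff=0.0000 vs cont=0.0000 → 0.0000 [wait]
k=5: node(5,0) S=73.1760 payoff=80.9340 vs cont=80.2327 → 80.9340 [stop]  node(5,1) S=91.7005 payoff=62.4095 vs cont=61.7721 → 62.4095 [stop]  node(5,2) S=114.9144 payoff=39.1956 vs cont=39.6536 → 39.6536 [wait]  node(5,3) S=144.0050 payoff=10.1050 vs cont=18.5947 → 18.5947 [wait]  node(5,4) S=180.4598 payoff=0.0000 vs cont=5.4009 → 5.4009 [wait]  node(5,5) S=226.1431 payoff=0.0000 vs cont=0.6988 → 0.6988 [wait]
k=4: node(4,0) S=81.9163 payoff=72.1937 vs cont=71.5226 → 72.1937 [stop]  node(4,1) S=102.6533 payoff=51.4567 vs cont=51.0774 → 51.4567 [stop]  node(4,2) S=128.6400 payoff=25.4700 vs cont=29.2786 → 29.2786 [wait]  node(4,3) S=161.2052 payoff=0.0000 vs cont=12.1332 → 12.1332 [wait]  node(4,4) S=202.0142 payoff=0.0000 vs cont=3.1057 → 3.1057 [wait]
k=3: node(3,0) S=91.7005 payoff=62.4095 vs cont=61.7721 → 62.4095 [stop]  node(3,1) S=114.9144 payoff=39.1956 vs cont=40.4703 → 40.4703 [wait]  node(3,2) S=144.0050 payoff=10.1050 vs cont=20.8502 → 20.8502 [wait]  node(3,3) S=180.4598 payoff=0.0000 vs cont=7.7157 → 7.7157 [wait]
k=2: node(2,0) S=102.6533 payoff=51.4567 vs cont=51.4702 → 51.4702 [wait]  node(2,1) S=128.6400 payoff=25.4700 vs cont=30.7823 → 30.7823 [wait]  node(2,2) S=161.2052 payoff=0.0000 vs cont=14.4033 → 14.4033 [wait]
k=1: node(1,0) S=114.9144 payoff=39.1956 vs cont=41.2005 → 41.2005 [wait]  node(1,1) S=144.0050 payoff=10.1050 vs cont=22.7133 → 22.7133 [wait]
k=0: node(0,0) S=128.6400 payoff=25.4700 vs cont=32.0529 → 32.0529 [wait]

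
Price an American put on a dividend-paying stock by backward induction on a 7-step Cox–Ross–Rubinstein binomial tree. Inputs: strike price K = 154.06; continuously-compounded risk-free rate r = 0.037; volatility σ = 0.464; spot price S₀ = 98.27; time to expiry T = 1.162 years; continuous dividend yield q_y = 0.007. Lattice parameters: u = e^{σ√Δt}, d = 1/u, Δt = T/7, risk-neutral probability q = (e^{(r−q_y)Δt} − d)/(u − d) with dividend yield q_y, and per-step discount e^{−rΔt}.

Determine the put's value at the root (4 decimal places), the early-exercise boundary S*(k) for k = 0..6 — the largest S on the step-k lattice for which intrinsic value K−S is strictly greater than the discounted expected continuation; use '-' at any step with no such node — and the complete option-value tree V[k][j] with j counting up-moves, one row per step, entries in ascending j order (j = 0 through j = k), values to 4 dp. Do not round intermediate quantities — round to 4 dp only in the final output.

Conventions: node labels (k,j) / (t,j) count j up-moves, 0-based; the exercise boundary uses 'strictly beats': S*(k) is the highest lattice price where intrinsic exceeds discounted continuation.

price = 59.1143
boundary = - - 67.3311 81.3427 67.3311 81.3427 98.2700
tree:
59.1143
72.7938 44.2205
86.7289 57.7880 29.2581
98.3269 72.7173 41.4444 15.6805
107.9271 86.7289 56.3298 24.9350 5.2830
115.8736 98.3269 72.7173 38.2960 9.9543 0.0000
122.4513 107.9271 86.7289 55.7900 18.7559 0.0000 0.0000
127.8960 115.8736 98.3269 72.7173 35.3401 0.0000 0.0000 0.0000

params: Δt=0.16600 u=1.20810 d=0.82775 q=0.46600 e^(-rΔt)=0.99388
t_7 payoffs: 127.8960 115.8736 98.3269 72.7173 35.3401 0.0000 0.0000 0.0000
t_6: node(6,0) S=31.6087 payoff=122.4513 vs cont=121.5447 → 122.4513 [stop]  node(6,1) S=46.1329 payoff=107.9271 vs cont=107.0373 → 107.9271 [stop]  node(6,2) S=67.3311 payoff=86.7289 vs cont=85.8637 → 86.7289 [stop]  node(6,3) S=98.2700 payoff=55.7900 vs cont=54.9608 → 55.7900 [stop]  node(6,4) S=143.4254 payoff=10.6346 vs cont=18.7559 → 18.7559 [wait]  node(6,5) S=209.3297 payoff=0.0000 vs cont=0.0000 → 0.0000 [wait]  node(6,6) S=305.5174 payoff=0.0000 vs cont=0.0000 → 0.0000 [wait]  ⇒ S*(6)=98.2700
t_5: node(5,0) S=38.1864 payoff=115.8736 vs cont=114.9746 → 115.8736 [stop]  node(5,1) S=55.7331 payoff=98.3269 vs cont=97.4483 → 98.3269 [stop]  node(5,2) S=81.3427 payoff=72.7173 vs cont=71.8685 → 72.7173 [stop]  node(5,3) S=118.7199 payoff=35.3401 vs cont=38.2960 → 38.2960 [wait]  node(5,4) S=173.2720 payoff=0.0000 vs cont=9.9543 → 9.9543 [wait]  node(5,5) S=252.8910 payoff=0.0000 vs cont=0.0000 → 0.0000 [wait]  ⇒ S*(5)=81.3427
t_4: node(4,0) S=46.1329 payoff=107.9271 vs cont=107.0373 → 107.9271 [stop]  node(4,1) S=67.3311 payoff=86.7289 vs cont=85.8637 → 86.7289 [stop]  node(4,2) S=98.2700 payoff=55.7900 vs cont=56.3298 → 56.3298 [wait]  node(4,3) S=143.4254 payoff=10.6346 vs cont=24.9350 → 24.9350 [wait]  node(4,4) S=209.3297 payoff=0.0000 vs cont=5.2830 → 5.2830 [wait]  ⇒ S*(4)=67.3311
t_3: node(3,0) S=55.7331 payoff=98.3269 vs cont=97.4483 → 98.3269 [stop]  node(3,1) S=81.3427 payoff=72.7173 vs cont=72.1185 → 72.7173 [stop]  node(3,2) S=118.7199 payoff=35.3401 vs cont=41.4444 → 41.4444 [wait]  node(3,3) S=173.2720 payoff=0.0000 vs cont=15.6805 → 15.6805 [wait]  ⇒ S*(3)=81.3427
t_2: node(2,0) S=67.3311 payoff=86.7289 vs cont=85.8637 → 86.7289 [stop]  node(2,1) S=98.2700 payoff=55.7900 vs cont=57.7880 → 57.7880 [wait]  node(2,2) S=143.4254 payoff=10.6346 vs cont=29.2581 → 29.2581 [wait]  ⇒ S*(2)=67.3311
t_1: node(1,0) S=81.3427 payoff=72.7173 vs cont=72.7938 → 72.7938 [wait]  node(1,1) S=118.7199 payoff=35.3401 vs cont=44.2205 → 44.2205 [wait]  ⇒ S*(1)=-
t_0: node(0,0) S=98.2700 payoff=55.7900 vs cont=59.1143 → 59.1143 [wait]  ⇒ S*(0)=-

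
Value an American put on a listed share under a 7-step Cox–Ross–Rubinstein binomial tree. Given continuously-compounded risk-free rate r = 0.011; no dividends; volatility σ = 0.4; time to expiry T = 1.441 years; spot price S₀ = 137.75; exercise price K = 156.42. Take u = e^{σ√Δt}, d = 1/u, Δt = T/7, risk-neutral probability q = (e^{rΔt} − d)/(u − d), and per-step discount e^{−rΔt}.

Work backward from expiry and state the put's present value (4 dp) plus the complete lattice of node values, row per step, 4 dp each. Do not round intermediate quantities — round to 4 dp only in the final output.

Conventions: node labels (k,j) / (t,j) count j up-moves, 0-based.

price = 36.8072
tree:
36.8072
48.7028 23.0779
62.2438 33.1081 11.4625
76.5035 45.8751 18.3415 3.4748
89.7672 60.8594 28.5786 6.4608 0.0000
100.8296 76.5035 42.8650 12.0131 0.0000 0.0000
110.0559 89.7672 60.6003 22.3368 0.0000 0.0000 0.0000
117.7510 100.8296 76.5035 41.5324 0.0000 0.0000 0.0000 0.0000

Δt=0.20586, u=1.19900, d=0.83403, q=0.46096, disc=e^(-rΔt)=0.99774
k=7 terminal: V=max(K-S,0) → 117.7510 100.8296 76.5035 41.5324 0.0000 0.0000 0.0000 0.0000
k=6: j=0 S=46.3641 intr=110.0559 cont=109.7021 V=110.0559[EX]; j=1 S=66.6528 intr=89.7672 cont=89.4134 V=89.7672[EX]; j=2 S=95.8197 intr=60.6003 cont=60.2465 V=60.6003[EX]; j=3 S=137.7500 intr=18.6700 cont=22.3368 V=22.3368[hold]; j=4 S=198.0288 intr=0.0000 cont=0.0000 V=0.0000[hold]; j=5 S=284.6852 intr=0.0000 cont=0.0000 V=0.0000[hold]; j=6 S=409.2622 intr=0.0000 cont=0.0000 V=0.0000[hold]
k=5: j=0 S=55.5904 intr=100.8296 cont=100.4758 V=100.8296[EX]; j=1 S=79.9165 intr=76.5035 cont=76.1497 V=76.5035[EX]; j=2 S=114.8876 intr=41.5324 cont=42.8650 V=42.8650[hold]; j=3 S=165.1619 intr=0.0000 cont=12.0131 V=12.0131[hold]; j=4 S=237.4360 intr=0.0000 cont=0.0000 V=0.0000[hold]; j=5 S=341.3369 intr=0.0000 cont=0.0000 V=0.0000[hold]
k=4: j=0 S=66.6528 intr=89.7672 cont=89.4134 V=89.7672[EX]; j=1 S=95.8197 intr=60.6003 cont=60.8594 V=60.8594[hold]; j=2 S=137.7500 intr=18.6700 cont=28.5786 V=28.5786[hold]; j=3 S=198.0288 intr=0.0000 cont=6.4608 V=6.4608[hold]; j=4 S=284.6852 intr=0.0000 cont=0.0000 V=0.0000[hold]
k=3: j=0 S=79.9165 intr=76.5035 cont=76.2688 V=76.5035[EX]; j=1 S=114.8876 intr=41.5324 cont=45.8751 V=45.8751[hold]; j=2 S=165.1619 intr=0.0000 cont=18.3415 V=18.3415[hold]; j=3 S=237.4360 intr=0.0000 cont=3.4748 V=3.4748[hold]
k=2: j=0 S=95.8197 intr=60.6003 cont=62.2438 V=62.2438[hold]; j=1 S=137.7500 intr=18.6700 cont=33.1081 V=33.1081[hold]; j=2 S=198.0288 intr=0.0000 cont=11.4625 V=11.4625[hold]
k=1: j=0 S=114.8876 intr=41.5324 cont=48.7028 V=48.7028[hold]; j=1 S=165.1619 intr=0.0000 cont=23.0779 V=23.0779[hold]
k=0: j=0 S=137.7500 intr=18.6700 cont=36.8072 V=36.8072[hold]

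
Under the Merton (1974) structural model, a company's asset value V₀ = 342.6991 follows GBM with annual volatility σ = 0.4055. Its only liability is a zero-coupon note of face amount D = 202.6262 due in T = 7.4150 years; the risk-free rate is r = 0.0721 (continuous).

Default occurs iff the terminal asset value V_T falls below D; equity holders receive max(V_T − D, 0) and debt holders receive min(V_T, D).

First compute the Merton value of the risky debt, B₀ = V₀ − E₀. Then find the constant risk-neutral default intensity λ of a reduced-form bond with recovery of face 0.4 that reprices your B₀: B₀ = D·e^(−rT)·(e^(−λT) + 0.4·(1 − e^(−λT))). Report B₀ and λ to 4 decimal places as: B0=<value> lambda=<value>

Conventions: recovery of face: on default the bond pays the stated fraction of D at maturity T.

B0=100.5172 lambda=0.0398

With assets at 342.6991 and a single debt payment of 202.6262 at 7.4150 years:
d₁ = [ln(V₀/D) + (r + σ²/2)T] / (σ√T)
   = [ln(342.6991/202.6262) + (0.0721 + 0.5·0.4055²)·7.4150] / (0.4055·√7.4150)
   = [0.525490 + 1.144247] / 1.104197 = 1.512173
d₂ = d₁ − σ√T = 1.512173 − 1.104197 = 0.407976
N(d₁) = 0.934755,  N(d₂) = 0.658355,  e^(−rT) = 0.585891
E₀ = V₀·N(d₁) − D·e^(−rT)·N(d₂)
   = 342.6991·0.934755 − 202.6262·0.585891·0.658355 = 242.181940
B₀ = V₀ − E₀ = 342.6991 − 242.181940 = 100.517160
e^(−λT) = (B₀·e^(rT)/D − 0.4)/(1 − 0.4) = (100.5172·1.706802/202.6262 − 0.4)/0.6 = 0.74449477
λ = −ln(0.74449477)/7.4150 = 0.039791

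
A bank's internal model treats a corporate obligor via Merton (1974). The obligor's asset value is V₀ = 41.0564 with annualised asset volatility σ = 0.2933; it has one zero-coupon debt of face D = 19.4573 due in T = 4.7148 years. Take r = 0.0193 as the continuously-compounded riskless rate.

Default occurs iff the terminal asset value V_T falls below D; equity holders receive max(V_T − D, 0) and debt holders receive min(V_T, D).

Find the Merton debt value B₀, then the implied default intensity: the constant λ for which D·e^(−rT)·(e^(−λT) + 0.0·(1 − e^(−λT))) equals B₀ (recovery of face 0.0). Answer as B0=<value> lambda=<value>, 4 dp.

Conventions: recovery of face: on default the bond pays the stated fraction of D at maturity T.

With assets at 41.0564 and a single debt payment of 19.4573 at 4.7148 years:
d₁ = [ln(V₀/D) + (r + σ²/2)T] / (σ√T)
   = [ln(41.0564/19.4573) + (0.0193 + 0.5·0.2933²)·4.7148] / (0.2933·√4.7148)
   = [0.746724 + 0.293791] / 0.636860 = 1.633822
d₂ = d₁ − σ√T = 1.633822 − 0.636860 = 0.996962
N(d₁) = 0.948852,  N(d₂) = 0.840609,  e^(−rT) = 0.913022
E₀ = V₀·N(d₁) − D·e^(−rT)·N(d₂)
   = 41.0564·0.948852 − 19.4573·0.913022·0.840609 = 24.023083
B₀ = V₀ − E₀ = 41.0564 − 24.023083 = 17.033317
e^(−λT) = (B₀·e^(rT)/D − 0)/(1 − 0) = (17.0333·1.095264/19.4573 − 0)/1 = 0.95881567
λ = −ln(0.95881567)/4.7148 = 0.008920

B0=17.0333 lambda=0.0089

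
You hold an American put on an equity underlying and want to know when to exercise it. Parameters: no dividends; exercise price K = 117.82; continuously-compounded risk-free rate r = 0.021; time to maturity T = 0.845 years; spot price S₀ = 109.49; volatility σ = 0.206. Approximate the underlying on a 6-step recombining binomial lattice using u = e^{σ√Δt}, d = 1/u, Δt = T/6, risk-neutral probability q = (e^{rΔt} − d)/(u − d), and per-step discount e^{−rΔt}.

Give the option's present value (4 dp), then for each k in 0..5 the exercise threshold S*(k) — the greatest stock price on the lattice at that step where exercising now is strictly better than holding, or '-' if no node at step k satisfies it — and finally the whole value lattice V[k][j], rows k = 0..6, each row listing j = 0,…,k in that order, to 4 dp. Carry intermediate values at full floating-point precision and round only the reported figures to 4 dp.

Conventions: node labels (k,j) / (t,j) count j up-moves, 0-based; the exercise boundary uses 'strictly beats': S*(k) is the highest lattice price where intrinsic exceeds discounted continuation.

price = 12.6295
boundary = - - 93.8051 86.8265 93.8051 101.3445
tree:
12.6295
17.7571 7.5731
24.0149 11.6001 3.5881
30.9935 17.1026 6.1624 1.0332
37.4529 24.0149 10.2866 2.0717 0.0000
43.4318 30.9935 16.4755 4.1542 0.0000 0.0000
48.9659 37.4529 24.0149 8.3300 0.0000 0.0000 0.0000

Δt=0.14083  u=1.08037  d=0.92561  q=0.49982  discount=0.99705
step 6 (expiry): payoffs max(K−S,0) = 48.9659 37.4529 24.0149 8.3300 0.0000 0.0000 0.0000
step 5: (k=5,j=0): S=74.3882, K−S=43.4318, hold=43.0839 ⇒ V=43.4318 exercise | (k=5,j=1): S=86.8265, K−S=30.9935, hold=30.6456 ⇒ V=30.9935 exercise | (k=5,j=2): S=101.3445, K−S=16.4755, hold=16.1275 ⇒ V=16.4755 exercise | (k=5,j=3): S=118.2901, K−S=0.0000, hold=4.1542 ⇒ V=4.1542 continue | (k=5,j=4): S=138.0692, K−S=0.0000, hold=0.0000 ⇒ V=0.0000 continue | (k=5,j=5): S=161.1554, K−S=0.0000, hold=0.0000 ⇒ V=0.0000 continue  boundary S*=101.3445
step 4: (k=4,j=0): S=80.3671, K−S=37.4529, hold=37.1050 ⇒ V=37.4529 exercise | (k=4,j=1): S=93.8051, K−S=24.0149, hold=23.6670 ⇒ V=24.0149 exercise | (k=4,j=2): S=109.4900, K−S=8.3300, hold=10.2866 ⇒ V=10.2866 continue | (k=4,j=3): S=127.7976, K−S=0.0000, hold=2.0717 ⇒ V=2.0717 continue | (k=4,j=4): S=149.1663, K−S=0.0000, hold=0.0000 ⇒ V=0.0000 continue  boundary S*=93.8051
step 3: (k=3,j=0): S=86.8265, K−S=30.9935, hold=30.6456 ⇒ V=30.9935 exercise | (k=3,j=1): S=101.3445, K−S=16.4755, hold=17.1026 ⇒ V=17.1026 continue | (k=3,j=2): S=118.2901, K−S=0.0000, hold=6.1624 ⇒ V=6.1624 continue | (k=3,j=3): S=138.0692, K−S=0.0000, hold=1.0332 ⇒ V=1.0332 continue  boundary S*=86.8265
step 2: (k=2,j=0): S=93.8051, K−S=24.0149, hold=23.9795 ⇒ V=24.0149 exercise | (k=2,j=1): S=109.4900, K−S=8.3300, hold=11.6001 ⇒ V=11.6001 continue | (k=2,j=2): S=127.7976, K−S=0.0000, hold=3.5881 ⇒ V=3.5881 continue  boundary S*=93.8051
step 1: (k=1,j=0): S=101.3445, K−S=16.4755, hold=17.7571 ⇒ V=17.7571 continue | (k=1,j=1): S=118.2901, K−S=0.0000, hold=7.5731 ⇒ V=7.5731 continue  boundary S*=-
step 0: (k=0,j=0): S=109.4900, K−S=8.3300, hold=12.6295 ⇒ V=12.6295 continue  boundary S*=-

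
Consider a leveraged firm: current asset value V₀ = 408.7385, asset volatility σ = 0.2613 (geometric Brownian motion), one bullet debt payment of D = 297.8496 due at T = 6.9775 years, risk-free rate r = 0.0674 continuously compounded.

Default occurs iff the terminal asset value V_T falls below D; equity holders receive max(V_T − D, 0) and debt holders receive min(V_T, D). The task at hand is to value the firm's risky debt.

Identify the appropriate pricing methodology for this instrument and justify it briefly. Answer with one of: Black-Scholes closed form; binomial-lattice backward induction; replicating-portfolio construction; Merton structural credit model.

framework: Merton structural credit model

Key observation: the question is about default risk generated by asset-value dynamics against a debt face of 297.8496 — the structural framework prices exactly that.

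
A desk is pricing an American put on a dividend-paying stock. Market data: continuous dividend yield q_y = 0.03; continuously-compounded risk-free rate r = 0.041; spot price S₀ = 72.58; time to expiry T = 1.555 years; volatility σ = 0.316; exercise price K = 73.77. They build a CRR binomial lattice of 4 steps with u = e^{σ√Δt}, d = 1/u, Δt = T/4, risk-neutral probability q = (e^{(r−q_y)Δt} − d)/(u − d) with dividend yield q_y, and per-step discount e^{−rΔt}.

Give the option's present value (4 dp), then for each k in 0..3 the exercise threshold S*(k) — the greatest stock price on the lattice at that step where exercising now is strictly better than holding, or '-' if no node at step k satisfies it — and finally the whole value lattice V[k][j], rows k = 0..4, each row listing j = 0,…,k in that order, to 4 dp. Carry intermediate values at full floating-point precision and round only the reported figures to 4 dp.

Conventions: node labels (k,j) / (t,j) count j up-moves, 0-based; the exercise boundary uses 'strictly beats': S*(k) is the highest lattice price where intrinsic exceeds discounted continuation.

params: Δt=0.38875 u=1.21778 d=0.82117 q=0.46171 e^(-rΔt)=0.98419
t_4 payoffs: 40.7674 24.8279 1.1900 0.0000 0.0000
t_3: node(3,0) S=40.1898 payoff=33.5802 vs cont=32.8797 → 33.5802 [stop]  node(3,1) S=59.6005 payoff=14.1695 vs cont=13.6941 → 14.1695 [stop]  node(3,2) S=88.3861 payoff=0.0000 vs cont=0.6304 → 0.6304 [wait]  node(3,3) S=131.0745 payoff=0.0000 vs cont=0.0000 → 0.0000 [wait]  ⇒ S*(3)=59.6005
t_2: node(2,0) S=48.9421 payoff=24.8279 vs cont=24.2289 → 24.8279 [stop]  node(2,1) S=72.5800 payoff=1.1900 vs cont=7.7932 → 7.7932 [wait]  node(2,2) S=107.6344 payoff=0.0000 vs cont=0.3340 → 0.3340 [wait]  ⇒ S*(2)=48.9421
t_1: node(1,0) S=59.6005 payoff=14.1695 vs cont=16.6946 → 16.6946 [wait]  node(1,1) S=88.3861 payoff=0.0000 vs cont=4.2805 → 4.2805 [wait]  ⇒ S*(1)=-
t_0: node(0,0) S=72.5800 payoff=1.1900 vs cont=10.7896 → 10.7896 [wait]  ⇒ S*(0)=-

price = 10.7896
boundary = - - 48.9421 59.6005
tree:
10.7896
16.6946 4.2805
24.8279 7.7932 0.3340
33.5802 14.1695 0.6304 0.0000
40.7674 24.8279 1.1900 0.0000 0.0000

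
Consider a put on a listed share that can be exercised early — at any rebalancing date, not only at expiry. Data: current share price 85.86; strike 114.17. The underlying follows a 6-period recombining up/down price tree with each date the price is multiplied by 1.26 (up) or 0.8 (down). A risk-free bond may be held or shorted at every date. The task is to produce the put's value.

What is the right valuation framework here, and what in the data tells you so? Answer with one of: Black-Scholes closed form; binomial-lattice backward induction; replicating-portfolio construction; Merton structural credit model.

framework: binomial-lattice backward induction

Key observation: with exercise allowed before expiry on a discrete up/down model (6 steps from spot 85.86), the strike-114.17 put's value must be rolled back through the tree testing early exercise at each node.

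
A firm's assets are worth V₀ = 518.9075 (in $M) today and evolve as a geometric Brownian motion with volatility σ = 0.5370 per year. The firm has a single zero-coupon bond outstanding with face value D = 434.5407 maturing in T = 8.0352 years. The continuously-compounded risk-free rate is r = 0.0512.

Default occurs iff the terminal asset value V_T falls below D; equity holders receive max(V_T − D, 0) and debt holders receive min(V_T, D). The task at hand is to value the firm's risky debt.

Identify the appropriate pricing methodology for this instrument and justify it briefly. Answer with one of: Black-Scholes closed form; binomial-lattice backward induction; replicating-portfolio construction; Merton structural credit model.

Key observation: the data describe a firm's assets (V₀ = 518.9075, GBM) and a single zero-coupon debt of face 434.5407, so credit quantities follow from equity-as-call in the structural model.

framework: Merton structural credit model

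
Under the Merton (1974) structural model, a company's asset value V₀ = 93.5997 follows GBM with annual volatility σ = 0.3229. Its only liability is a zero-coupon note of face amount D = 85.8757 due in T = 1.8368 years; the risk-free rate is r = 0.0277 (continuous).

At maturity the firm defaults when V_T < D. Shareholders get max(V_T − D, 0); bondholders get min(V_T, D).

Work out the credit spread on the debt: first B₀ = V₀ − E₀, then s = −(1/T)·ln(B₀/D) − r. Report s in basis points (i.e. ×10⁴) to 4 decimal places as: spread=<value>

spread=704.4901

With assets at 93.5997 and a single debt payment of 85.8757 at 1.8368 years:
d₁ = [ln(V₀/D) + (r + σ²/2)T] / (σ√T)
   = [ln(93.5997/85.8757) + (0.0277 + 0.5·0.3229²)·1.8368] / (0.3229·√1.8368)
   = [0.086126 + 0.146636] / 0.437622 = 0.531879
d₂ = d₁ − σ√T = 0.531879 − 0.437622 = 0.094258
N(d₁) = 0.702595,  N(d₂) = 0.537548,  e^(−rT) = 0.950393
E₀ = V₀·N(d₁) − D·e^(−rT)·N(d₂)
   = 93.5997·0.702595 − 85.8757·0.950393·0.537548 = 21.890374
B₀ = V₀ − E₀ = 93.5997 − 21.890374 = 71.709326
spread = −(1/T)·ln(B₀/D) − r = −(1/1.8368)·ln(71.709326/85.8757) − 0.0277 = 0.07044901
in basis points: 0.07044901 × 10⁴ = 704.4901 bp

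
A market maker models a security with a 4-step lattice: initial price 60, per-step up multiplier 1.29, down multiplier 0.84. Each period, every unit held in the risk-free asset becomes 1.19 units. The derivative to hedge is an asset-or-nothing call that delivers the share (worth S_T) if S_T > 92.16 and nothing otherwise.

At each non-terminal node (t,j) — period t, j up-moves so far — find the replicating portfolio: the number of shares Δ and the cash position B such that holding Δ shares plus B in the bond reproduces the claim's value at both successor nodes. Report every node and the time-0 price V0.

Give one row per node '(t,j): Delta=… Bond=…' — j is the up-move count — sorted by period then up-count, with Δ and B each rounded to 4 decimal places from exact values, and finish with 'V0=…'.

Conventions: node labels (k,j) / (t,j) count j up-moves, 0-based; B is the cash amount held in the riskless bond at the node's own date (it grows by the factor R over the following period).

(0,0): Delta=1.5584 Bond=-40.6161
(1,0): Delta=2.0379 Bond=-72.4998
(1,1): Delta=1.4692 Bond=-41.4284
(2,0): Delta=0.0000 Bond=0.0000
(2,1): Delta=2.4170 Bond=-110.9246
(2,2): Delta=1.2928 Bond=-31.6928
(3,0): Delta=0.0000 Bond=0.0000
(3,1): Delta=0.0000 Bond=0.0000
(3,2): Delta=2.8667 Bond=-169.7147
(3,3): Delta=1.0000 Bond=0.0000
V0=52.8856

Arbitrage-free pricing uses the up-move probability p* = (R−d)/(u−d) = 0.7778, discounting each step at R = 1.19.
Terminal payoffs: V(4,0)=0.0000, V(4,1)=0.0000, V(4,2)=0.0000, V(4,3)=108.1931, V(4,4)=166.1537
Node (3,0) S=35.5622: V=(p*·0.0000+(1−p*)·0.0000)/1.19=0.0000; Δ=(0.0000−0.0000)/(45.8753−29.8723)=0.0000; B=V−Δ·S=0.0000
Node (3,1) S=54.6134: V=(p*·0.0000+(1−p*)·0.0000)/1.19=0.0000; Δ=(0.0000−0.0000)/(70.4513−45.8753)=0.0000; B=V−Δ·S=0.0000
Node (3,2) S=83.8706: V=(p*·108.1931+(1−p*)·0.0000)/1.19=70.7145; Δ=(108.1931−0.0000)/(108.1931−70.4513)=2.8667; B=V−Δ·S=-169.7147
Node (3,3) S=128.8013: V=(p*·166.1537+(1−p*)·108.1931)/1.19=128.8013; Δ=(166.1537−108.1931)/(166.1537−108.1931)=1.0000; B=V−Δ·S=0.0000
Node (2,0) S=42.3360: V=(p*·0.0000+(1−p*)·0.0000)/1.19=0.0000; Δ=(0.0000−0.0000)/(54.6134−35.5622)=0.0000; B=V−Δ·S=0.0000
Node (2,1) S=65.0160: V=(p*·70.7145+(1−p*)·0.0000)/1.19=46.2186; Δ=(70.7145−0.0000)/(83.8706−54.6134)=2.4170; B=V−Δ·S=-110.9246
Node (2,2) S=99.8460: V=(p*·128.8013+(1−p*)·70.7145)/1.19=97.3892; Δ=(128.8013−70.7145)/(128.8013−83.8706)=1.2928; B=V−Δ·S=-31.6928
Node (1,0) S=50.4000: V=(p*·46.2186+(1−p*)·0.0000)/1.19=30.2082; Δ=(46.2186−0.0000)/(65.0160−42.3360)=2.0379; B=V−Δ·S=-72.4998
Node (1,1) S=77.4000: V=(p*·97.3892+(1−p*)·46.2186)/1.19=72.2840; Δ=(97.3892−46.2186)/(99.8460−65.0160)=1.4692; B=V−Δ·S=-41.4284
Node (0,0) S=60.0000: V=(p*·72.2840+(1−p*)·30.2082)/1.19=52.8856; Δ=(72.2840−30.2082)/(77.4000−50.4000)=1.5584; B=V−Δ·S=-40.6161
Verification: the root portfolio costs Δ(0,0)·S0 + B(0,0) = 52.8856, matching V0.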